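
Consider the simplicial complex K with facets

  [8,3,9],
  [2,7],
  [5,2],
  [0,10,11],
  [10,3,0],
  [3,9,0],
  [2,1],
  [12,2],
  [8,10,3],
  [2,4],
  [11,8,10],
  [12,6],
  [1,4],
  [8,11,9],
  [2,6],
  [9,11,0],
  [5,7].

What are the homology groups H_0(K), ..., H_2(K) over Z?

H_0 ≅ Z^2,  H_1 ≅ Z^3,  H_2 ≅ Z.

We work with the vertex ordering 0 < 1 < 2 < 3 < 4 < 5 < 6 < 7 < 8 < 9 < 10 < 11 < 12. The simplices of K, each written with vertices in increasing order, are:

  0-simplices (13): [0], [1], [2], [3], [4], [5], [6], [7], [8], [9], [10], [11], [12]
  1-simplices (21): [0,3], [0,9], [0,10], [0,11], [1,2], [1,4], [2,4], [2,5], [2,6], [2,7], [2,12], [3,8], [3,9], [3,10], [5,7], [6,12], [8,9], [8,10], [8,11], [9,11], [10,11]
  2-simplices (8): [0,3,9], [0,3,10], [0,9,11], [0,10,11], [3,8,9], [3,8,10], [8,9,11], [8,10,11]

Hence C_0 ≅ Z^13, C_1 ≅ Z^21, C_2 ≅ Z^8.

Boundary ∂_1: C_1 → C_0 sends each edge [p,q] (with p < q) to q − p. For instance
  ∂[2,6] = [6] − [2].
This gives a 13×21 integer matrix of rank 11; reducing to Smith normal form yields diagonal entries (1,1,1,1,1,1,1,1,1,1,1).

∂_2: C_2 → C_1 acts by ∂[p,q,r] = [q,r] − [p,r] + [p,q]. For instance
  ∂[8,10,11] = [10,11] − [8,11] + [8,10],
  ∂[0,9,11] = [9,11] − [0,11] + [0,9].
This gives a 21×8 integer matrix of rank 7; reducing to Smith normal form yields diagonal entries (1,1,1,1,1,1,1).

Now H_k = ker ∂_k / im ∂_{k+1}, so:

  H_0: rank C_0 − rank ∂_1 = 13 − 11 = 2, and the invariant factors of ∂_1 are all 1, so H_0 = Z^2.
  H_1: rank ker ∂_1 − rank ∂_2 = (21 − 11) − 7 = 3, and the invariant factors of ∂_2 are all 1, so H_1 = Z^3.
  H_2: rank ker ∂_2 − rank ∂_3 = (8 − 7) − 0 = 1, and there is no ∂_3, so H_2 = Z.

As a check, the Euler characteristic is 13 − 21 + 8 = 0, which agrees with 2 − 3 + 1 = 0.
(K is a triangulation of the disjoint union of the 2-sphere S^2 and a wedge of 3 circles.)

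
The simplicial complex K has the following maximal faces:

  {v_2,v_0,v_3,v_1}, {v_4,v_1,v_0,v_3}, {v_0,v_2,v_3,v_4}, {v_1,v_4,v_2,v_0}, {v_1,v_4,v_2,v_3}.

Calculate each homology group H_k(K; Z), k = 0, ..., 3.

Take the total order v_0 < v_1 < v_2 < v_3 < v_4 on the vertex set. Then K (dimension 3) consists of the simplices:

  0-simplices (5): [v_0], [v_1], [v_2], [v_3], [v_4]
  1-simplices (10): [v_0,v_1], [v_0,v_2], [v_0,v_3], [v_0,v_4], [v_1,v_2], [v_1,v_3], [v_1,v_4], [v_2,v_3], [v_2,v_4], [v_3,v_4]
  2-simplices (10): [v_0,v_1,v_2], [v_0,v_1,v_3], [v_0,v_1,v_4], [v_0,v_2,v_3], [v_0,v_2,v_4], [v_0,v_3,v_4], [v_1,v_2,v_3], [v_1,v_2,v_4], [v_1,v_3,v_4], [v_2,v_3,v_4]
  3-simplices (5): [v_0,v_1,v_2,v_3], [v_0,v_1,v_2,v_4], [v_0,v_1,v_3,v_4], [v_0,v_2,v_3,v_4], [v_1,v_2,v_3,v_4]

so the chain groups are C_0 ≅ Z^5, C_1 ≅ Z^10, C_2 ≅ Z^10, C_3 ≅ Z^5.

∂_1: C_1 → C_0 maps an edge to its endpoints' difference, ∂[p,q] = q − p. For instance
  ∂[v_0,v_2] = [v_2] − [v_0].
The resulting 5×10 matrix has rank 4, and its Smith normal form has invariant factors (1,1,1,1).

Boundary ∂_2: C_2 → C_1 acts by ∂[p,q,r] = [q,r] − [p,r] + [p,q]. For instance
  ∂[v_0,v_2,v_4] = [v_2,v_4] − [v_0,v_4] + [v_0,v_2],
  ∂[v_0,v_2,v_3] = [v_2,v_3] − [v_0,v_3] + [v_0,v_2].
The 10×10 boundary matrix has rank 6 and Smith normal form diag(1,1,1,1,1,1).

Boundary ∂_3: C_3 → C_2 sends each 3-simplex σ to the alternating sum Σ_i (−1)^i (σ with its i-th vertex removed). For instance
  ∂[v_0,v_1,v_3,v_4] = [v_1,v_3,v_4] − [v_0,v_3,v_4] + [v_0,v_1,v_4] − [v_0,v_1,v_3],
  ∂[v_0,v_1,v_2,v_3] = [v_1,v_2,v_3] − [v_0,v_2,v_3] + [v_0,v_1,v_3] − [v_0,v_1,v_2].
The 10×5 boundary matrix has rank 4 and Smith normal form diag(1,1,1,1).

From H_k ≅ ker(∂_k) / im(∂_{k+1}) we obtain:

  H_0: rank C_0 − rank ∂_1 = 5 − 4 = 1, and the invariant factors of ∂_1 are all 1, so H_0 ≅ Z.
  H_1: rank ker ∂_1 − rank ∂_2 = (10 − 4) − 6 = 0, and the invariant factors of ∂_2 are all 1, so H_1 ≅ 0.
  H_2: rank ker ∂_2 − rank ∂_3 = (10 − 6) − 4 = 0, and the invariant factors of ∂_3 are all 1, so H_2 ≅ 0.
  H_3: rank ker ∂_3 − rank ∂_4 = (5 − 4) − 0 = 1, and there is no ∂_4, so H_3 ≅ Z.

H_0 = Z,  H_1 = 0,  H_2 = 0,  H_3 = Z.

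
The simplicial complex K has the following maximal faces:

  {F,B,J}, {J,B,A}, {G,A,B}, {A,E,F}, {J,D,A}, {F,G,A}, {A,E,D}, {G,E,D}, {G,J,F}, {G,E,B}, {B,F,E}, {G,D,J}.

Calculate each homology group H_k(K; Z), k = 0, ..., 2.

H_0 ≅ Z,  H_1 ≅ Z/2Z,  H_2 = 0.

We work with the vertex ordering A < B < D < E < F < G < J. The simplices of K, each written with vertices in increasing order, are:

  0-simplices (7): A, B, D, E, F, G, J
  1-simplices (18): AB, AD, AE, AF, AG, AJ, BE, BF, BG, BJ, DE, DG, DJ, EF, EG, FG, FJ, GJ
  2-simplices (12): ABG, ABJ, ADE, ADJ, AEF, AFG, BEF, BEG, BFJ, DEG, DGJ, FGJ

so the chain groups are C_0 ≅ Z^7, C_1 ≅ Z^18, C_2 ≅ Z^12.

The boundary map ∂_1: C_1 → C_0 is given by ∂[p,q] = [q] − [p]. For instance
  ∂DJ = J − D.
The resulting 7×18 matrix has rank 6, and its Smith normal form has invariant factors (1,1,1,1,1,1).

The boundary map ∂_2: C_2 → C_1 maps a triangle to the signed sum of its edges. For instance
  ∂AFG = FG − AG + AF,
  ∂ABG = BG − AG + AB.
As a 18×12 matrix over Z this has rank 12, with invariant factors (1,1,1,1,1,1,1,1,1,1,1,2).

Computing H_k = (kernel of ∂_k) / (image of ∂_{k+1}):

  H_0: rank C_0 − rank ∂_1 = 7 − 6 = 1, and the invariant factors of ∂_1 are all 1, so H_0 ≅ Z.
  H_1: rank ker ∂_1 − rank ∂_2 = (18 − 6) − 12 = 0, and ∂_2 has invariant factor 2 > 1, so H_1 ≅ Z/2Z.
  H_2: rank ker ∂_2 − rank ∂_3 = (12 − 12) − 0 = 0, and there is no ∂_3, so H_2 ≅ 0.

As a check, the Euler characteristic is 7 − 18 + 12 = 1, which agrees with 1 − 0 + 0 = 1.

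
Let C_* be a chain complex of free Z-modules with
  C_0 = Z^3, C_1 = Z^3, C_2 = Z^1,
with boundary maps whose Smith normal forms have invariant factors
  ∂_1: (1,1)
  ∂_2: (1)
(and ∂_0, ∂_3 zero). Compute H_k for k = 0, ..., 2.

H_0: b_0 = 3 − 0 − 2 = 1; torsion from ∂_1 factors > 1: none. So H_0 ≅ Z.
H_1: b_1 = 3 − 2 − 1 = 0; torsion from ∂_2 factors > 1: none. So H_1 ≅ 0.
H_2: b_2 = 1 − 1 − 0 = 0; torsion from ∂_3 factors > 1: none. So H_2 ≅ 0.

H_0 ≅ Z,  H_1 = 0,  H_2 = 0.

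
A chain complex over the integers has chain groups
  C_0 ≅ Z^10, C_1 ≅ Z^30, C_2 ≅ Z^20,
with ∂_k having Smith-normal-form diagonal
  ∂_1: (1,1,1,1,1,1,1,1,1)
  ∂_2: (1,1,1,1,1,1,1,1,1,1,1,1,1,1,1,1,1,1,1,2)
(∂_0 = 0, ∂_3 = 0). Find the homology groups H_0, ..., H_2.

H_0 ≅ Z,  H_1 ≅ Z ⊕ Z/2,  H_2 = 0.

H_0: b_0 = 10 − 0 − 9 = 1; torsion from ∂_1 factors > 1: none. So H_0 ≅ Z.
H_1: b_1 = 30 − 9 − 20 = 1; torsion from ∂_2 factors > 1: [2]. So H_1 ≅ Z ⊕ Z/2.
H_2: b_2 = 20 − 20 − 0 = 0; torsion from ∂_3 factors > 1: none. So H_2 ≅ 0.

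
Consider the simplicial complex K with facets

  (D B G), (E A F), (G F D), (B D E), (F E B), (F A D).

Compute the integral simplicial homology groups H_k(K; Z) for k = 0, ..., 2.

We work with the vertex ordering A < B < D < E < F < G. The simplices of K, each written with vertices in increasing order, are:

  0-simplices (6): A, B, D, E, F, G
  1-simplices (12): AD, AE, AF, BD, BE, BF, BG, DE, DF, DG, EF, FG
  2-simplices (6): ADF, AEF, BDE, BDG, BEF, DFG

giving chain groups C_0 ≅ Z^6, C_1 ≅ Z^12, C_2 ≅ Z^6.

Boundary ∂_1: C_1 → C_0 sends each edge [p,q] (with p < q) to q − p.
This gives a 6×12 integer matrix of rank 5; reducing to Smith normal form yields diagonal entries (1,1,1,1,1).

Boundary ∂_2: C_2 → C_1 acts by ∂[p,q,r] = [q,r] − [p,r] + [p,q]. For instance
  ∂AEF = EF − AF + AE,
  ∂BEF = EF − BF + BE.
As a 12×6 matrix over Z this has rank 6, with invariant factors (1,1,1,1,1,1).

Computing H_k = (kernel of ∂_k) / (image of ∂_{k+1}):

  H_0: rank C_0 − rank ∂_1 = 6 − 5 = 1, and the invariant factors of ∂_1 are all 1, so H_0 = Z.
  H_1: rank ker ∂_1 − rank ∂_2 = (12 − 5) − 6 = 1, and the invariant factors of ∂_2 are all 1, so H_1 = Z.
  H_2: rank ker ∂_2 − rank ∂_3 = (6 − 6) − 0 = 0, and there is no ∂_3, so H_2 = 0.

(K is a triangulation of the cylinder S^1 x I.)

H_0 ≅ Z,  H_1 ≅ Z,  H_2 = 0.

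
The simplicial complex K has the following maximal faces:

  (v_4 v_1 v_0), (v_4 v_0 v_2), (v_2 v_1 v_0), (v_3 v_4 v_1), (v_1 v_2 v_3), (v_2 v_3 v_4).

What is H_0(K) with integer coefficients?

H_0 = Z.

We work with the vertex ordering v_0 < v_1 < v_2 < v_3 < v_4. The simplices of K, each written with vertices in increasing order, are:

  0-simplices (5): [v_0], [v_1], [v_2], [v_3], [v_4]
  1-simplices (9): [v_0,v_1], [v_0,v_2], [v_0,v_4], [v_1,v_2], [v_1,v_3], [v_1,v_4], [v_2,v_3], [v_2,v_4], [v_3,v_4]
  2-simplices (6): [v_0,v_1,v_2], [v_0,v_1,v_4], [v_0,v_2,v_4], [v_1,v_2,v_3], [v_1,v_3,v_4], [v_2,v_3,v_4]

Hence C_0 ≅ Z^5, C_1 ≅ Z^9, C_2 ≅ Z^6.

∂_1: C_1 → C_0 sends each edge [p,q] (with p < q) to q − p. For instance
  ∂[v_0,v_4] = [v_4] − [v_0].
The resulting 5×9 matrix has rank 4, and its Smith normal form has invariant factors (1,1,1,1).

The boundary map ∂_2: C_2 → C_1 maps a triangle to the signed sum of its edges. For instance
  ∂[v_0,v_2,v_4] = [v_2,v_4] − [v_0,v_4] + [v_0,v_2],
  ∂[v_1,v_3,v_4] = [v_3,v_4] − [v_1,v_4] + [v_1,v_3].
This gives a 9×6 integer matrix of rank 5; reducing to Smith normal form yields diagonal entries (1,1,1,1,1).

Reading off H_k = ker ∂_k / im ∂_{k+1}:

  H_0: rank C_0 − rank ∂_1 = 5 − 4 = 1, and the invariant factors of ∂_1 are all 1, so H_0 ≅ Z.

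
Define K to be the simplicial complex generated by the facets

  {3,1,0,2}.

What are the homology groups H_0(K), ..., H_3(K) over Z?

Fix the vertex order 0 < 1 < 2 < 3 and write every simplex with vertices in increasing order. Then dim K = 3 and the simplices of K are:

  0-simplices (4): [0], [1], [2], [3]
  1-simplices (6): [0,1], [0,2], [0,3], [1,2], [1,3], [2,3]
  2-simplices (4): [0,1,2], [0,1,3], [0,2,3], [1,2,3]
  3-simplices (1): [0,1,2,3]

giving chain groups C_0 ≅ Z^4, C_1 ≅ Z^6, C_2 ≅ Z^4, C_3 ≅ Z^1.

Boundary ∂_1: C_1 → C_0 sends each edge [p,q] (with p < q) to q − p.
The 4×6 boundary matrix has rank 3 and Smith normal form diag(1,1,1).

Boundary ∂_2: C_2 → C_1 acts by ∂[p,q,r] = [q,r] − [p,r] + [p,q]. For instance
  ∂[0,1,2] = [1,2] − [0,2] + [0,1],
  ∂[0,1,3] = [1,3] − [0,3] + [0,1].
The resulting 6×4 matrix has rank 3, and its Smith normal form has invariant factors (1,1,1).

Boundary ∂_3: C_3 → C_2 sends each 3-simplex σ to the alternating sum Σ_i (−1)^i (σ with its i-th vertex removed). For instance
  ∂[0,1,2,3] = [1,2,3] − [0,2,3] + [0,1,3] − [0,1,2].
The resulting 4×1 matrix has rank 1, and its Smith normal form has invariant factors (1).

From H_k ≅ ker(∂_k) / im(∂_{k+1}) we obtain:

  H_0: rank C_0 − rank ∂_1 = 4 − 3 = 1, and the invariant factors of ∂_1 are all 1, so H_0 = Z.
  H_1: rank ker ∂_1 − rank ∂_2 = (6 − 3) − 3 = 0, and the invariant factors of ∂_2 are all 1, so H_1 = 0.
  H_2: rank ker ∂_2 − rank ∂_3 = (4 − 3) − 1 = 0, and the invariant factors of ∂_3 are all 1, so H_2 = 0.
  H_3: rank ker ∂_3 − rank ∂_4 = (1 − 1) − 0 = 0, and there is no ∂_4, so H_3 = 0.

H_0 = Z,  H_1 = 0,  H_2 = 0,  H_3 = 0.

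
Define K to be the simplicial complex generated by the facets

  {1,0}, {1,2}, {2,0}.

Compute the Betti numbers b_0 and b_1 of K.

Take the total order 0 < 1 < 2 on the vertex set. Then K (dimension 1) consists of the simplices:

  0-simplices (3): [0], [1], [2]
  1-simplices (3): [0,1], [0,2], [1,2]

Hence C_0 ≅ Z^3, C_1 ≅ Z^3.

Boundary ∂_1: C_1 → C_0 sends each edge [p,q] (with p < q) to q − p. For instance
  ∂[0,1] = [1] − [0].
The resulting 3×3 matrix has rank 2, and its Smith normal form has invariant factors (1,1).

From H_k ≅ ker(∂_k) / im(∂_{k+1}) we obtain:

  H_0: rank C_0 − rank ∂_1 = 3 − 2 = 1, and the invariant factors of ∂_1 are all 1, so H_0 ≅ Z.
  H_1: rank ker ∂_1 − rank ∂_2 = (3 − 2) − 0 = 1, and there is no ∂_2, so H_1 ≅ Z.

Hence the Betti numbers are b_0 = 1, b_1 = 1.

b_0 = 1, b_1 = 1.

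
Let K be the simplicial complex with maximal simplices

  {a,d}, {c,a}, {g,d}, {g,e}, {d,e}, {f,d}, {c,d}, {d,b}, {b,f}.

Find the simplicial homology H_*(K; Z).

H_0 ≅ Z,  H_1 ≅ Z^3.

Fix the vertex order a < b < c < d < e < f < g and write every simplex with vertices in increasing order. Then dim K = 1 and the simplices of K are:

  0-simplices (7): a, b, c, d, e, f, g
  1-simplices (9): ac, ad, bd, bf, cd, de, df, dg, eg

so the chain groups are C_0 ≅ Z^7, C_1 ≅ Z^9.

The boundary map ∂_1: C_1 → C_0 maps an edge to its endpoints' difference, ∂[p,q] = q − p. For instance
  ∂de = e − d.
The 7×9 boundary matrix has rank 6 and Smith normal form diag(1,1,1,1,1,1).

Computing H_k = (kernel of ∂_k) / (image of ∂_{k+1}):

  H_0: rank C_0 − rank ∂_1 = 7 − 6 = 1, and the invariant factors of ∂_1 are all 1, so H_0 ≅ Z.
  H_1: rank ker ∂_1 − rank ∂_2 = (9 − 6) − 0 = 3, and there is no ∂_2, so H_1 ≅ Z^3.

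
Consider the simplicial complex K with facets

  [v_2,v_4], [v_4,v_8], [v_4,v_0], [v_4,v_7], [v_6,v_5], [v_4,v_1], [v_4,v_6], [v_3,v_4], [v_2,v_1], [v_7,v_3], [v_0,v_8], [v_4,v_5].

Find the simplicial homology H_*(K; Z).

Fix the vertex order v_0 < v_1 < v_2 < v_3 < v_4 < v_5 < v_6 < v_7 < v_8 and write every simplex with vertices in increasing order. Then dim K = 1 and the simplices of K are:

  0-simplices (9): [v_0], [v_1], [v_2], [v_3], [v_4], [v_5], [v_6], [v_7], [v_8]
  1-simplices (12): [v_0,v_4], [v_0,v_8], [v_1,v_2], [v_1,v_4], [v_2,v_4], [v_3,v_4], [v_3,v_7], [v_4,v_5], [v_4,v_6], [v_4,v_7], [v_4,v_8], [v_5,v_6]

Hence C_0 ≅ Z^9, C_1 ≅ Z^12.

∂_1: C_1 → C_0 maps an edge to its endpoints' difference, ∂[p,q] = q − p.
The 9×12 boundary matrix has rank 8 and Smith normal form diag(1,1,1,1,1,1,1,1).

From H_k ≅ ker(∂_k) / im(∂_{k+1}) we obtain:

  H_0: rank C_0 − rank ∂_1 = 9 − 8 = 1, and the invariant factors of ∂_1 are all 1, so H_0 ≅ Z.
  H_1: rank ker ∂_1 − rank ∂_2 = (12 − 8) − 0 = 4, and there is no ∂_2, so H_1 ≅ Z^4.

As a check, the Euler characteristic is 9 − 12 = -3, which agrees with 1 − 4 = -3.

H_0 = Z,  H_1 = Z^4.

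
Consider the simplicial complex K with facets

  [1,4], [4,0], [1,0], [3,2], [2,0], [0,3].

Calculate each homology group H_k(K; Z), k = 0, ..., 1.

H_0 ≅ Z,  H_1 ≅ Z^2.

Order the vertices as 0 < 1 < 2 < 3 < 4. Listing each simplex with vertices in this order, K has dimension 1 with simplices:

  0-simplices (5): [0], [1], [2], [3], [4]
  1-simplices (6): [0,1], [0,2], [0,3], [0,4], [1,4], [2,3]

so the chain groups are C_0 ≅ Z^5, C_1 ≅ Z^6.

Boundary ∂_1: C_1 → C_0 maps an edge to its endpoints' difference, ∂[p,q] = q − p. For instance
  ∂[0,4] = [4] − [0].
This gives a 5×6 integer matrix of rank 4; reducing to Smith normal form yields diagonal entries (1,1,1,1).

From H_k ≅ ker(∂_k) / im(∂_{k+1}) we obtain:

  H_0: rank C_0 − rank ∂_1 = 5 − 4 = 1, and the invariant factors of ∂_1 are all 1, so H_0 = Z.
  H_1: rank ker ∂_1 − rank ∂_2 = (6 − 4) − 0 = 2, and there is no ∂_2, so H_1 = Z^2.

As a check, the Euler characteristic is 5 − 6 = -1, which agrees with 1 − 2 = -1.
(K is a triangulation of a wedge of 2 circles.)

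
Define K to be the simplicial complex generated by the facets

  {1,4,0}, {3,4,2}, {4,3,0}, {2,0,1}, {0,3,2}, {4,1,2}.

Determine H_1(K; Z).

Order the vertices as 0 < 1 < 2 < 3 < 4. Listing each simplex with vertices in this order, K has dimension 2 with simplices:

  0-simplices (5): [0], [1], [2], [3], [4]
  1-simplices (9): [0,1], [0,2], [0,3], [0,4], [1,2], [1,4], [2,3], [2,4], [3,4]
  2-simplices (6): [0,1,2], [0,1,4], [0,2,3], [0,3,4], [1,2,4], [2,3,4]

Hence C_0 ≅ Z^5, C_1 ≅ Z^9, C_2 ≅ Z^6.

The boundary map ∂_1: C_1 → C_0 maps an edge to its endpoints' difference, ∂[p,q] = q − p. For instance
  ∂[2,4] = [4] − [2].
As a 5×9 matrix over Z this has rank 4, with invariant factors (1,1,1,1).

∂_2: C_2 → C_1 sends each 2-simplex [p,q,r] to [q,r] − [p,r] + [p,q]. For instance
  ∂[0,2,3] = [2,3] − [0,3] + [0,2],
  ∂[2,3,4] = [3,4] − [2,4] + [2,3].
This gives a 9×6 integer matrix of rank 5; reducing to Smith normal form yields diagonal entries (1,1,1,1,1).

Reading off H_k = ker ∂_k / im ∂_{k+1}:

  H_1: rank ker ∂_1 − rank ∂_2 = (9 − 4) − 5 = 0, and the invariant factors of ∂_2 are all 1, so H_1 = 0.

H_1 = 0.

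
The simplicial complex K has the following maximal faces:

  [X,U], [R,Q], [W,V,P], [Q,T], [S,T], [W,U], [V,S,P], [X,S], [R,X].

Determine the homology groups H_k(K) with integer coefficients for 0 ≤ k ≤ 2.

Fix the vertex order P < Q < R < S < T < U < V < W < X and write every simplex with vertices in increasing order. Then dim K = 2 and the simplices of K are:

  0-simplices (9): P, Q, R, S, T, U, V, W, X
  1-simplices (12): PS, PV, PW, QR, QT, RX, ST, SV, SX, UW, UX, VW
  2-simplices (2): PSV, PVW

giving chain groups C_0 ≅ Z^9, C_1 ≅ Z^12, C_2 ≅ Z^2.

The boundary map ∂_1: C_1 → C_0 maps an edge to its endpoints' difference, ∂[p,q] = q − p. For instance
  ∂PS = S − P.
The 9×12 boundary matrix has rank 8 and Smith normal form diag(1,1,1,1,1,1,1,1).

The boundary map ∂_2: C_2 → C_1 maps a triangle to the signed sum of its edges. For instance
  ∂PSV = SV − PV + PS,
  ∂PVW = VW − PW + PV.
As a 12×2 matrix over Z this has rank 2, with invariant factors (1,1).

From H_k ≅ ker(∂_k) / im(∂_{k+1}) we obtain:

  H_0: rank C_0 − rank ∂_1 = 9 − 8 = 1, and the invariant factors of ∂_1 are all 1, so H_0 = Z.
  H_1: rank ker ∂_1 − rank ∂_2 = (12 − 8) − 2 = 2, and the invariant factors of ∂_2 are all 1, so H_1 = Z^2.
  H_2: rank ker ∂_2 − rank ∂_3 = (2 − 2) − 0 = 0, and there is no ∂_3, so H_2 = 0.

H_0 = Z,  H_1 = Z^2,  H_2 = 0.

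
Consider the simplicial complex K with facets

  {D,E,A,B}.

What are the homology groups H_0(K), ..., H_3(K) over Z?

H_0 ≅ Z,  H_1 = 0,  H_2 = 0,  H_3 = 0.

Fix the vertex order A < B < D < E and write every simplex with vertices in increasing order. Then dim K = 3 and the simplices of K are:

  0-simplices (4): A, B, D, E
  1-simplices (6): AB, AD, AE, BD, BE, DE
  2-simplices (4): ABD, ABE, ADE, BDE
  3-simplices (1): ABDE

so the chain groups are C_0 ≅ Z^4, C_1 ≅ Z^6, C_2 ≅ Z^4, C_3 ≅ Z^1.

∂_1: C_1 → C_0 sends each edge [p,q] (with p < q) to q − p. For instance
  ∂AE = E − A.
The resulting 4×6 matrix has rank 3, and its Smith normal form has invariant factors (1,1,1).

∂_2: C_2 → C_1 acts by ∂[p,q,r] = [q,r] − [p,r] + [p,q]. For instance
  ∂ADE = DE − AE + AD,
  ∂ABD = BD − AD + AB.
The 6×4 boundary matrix has rank 3 and Smith normal form diag(1,1,1).

∂_3: C_3 → C_2 sends each 3-simplex σ to the alternating sum Σ_i (−1)^i (σ with its i-th vertex removed). For instance
  ∂ABDE = BDE − ADE + ABE − ABD.
As a 4×1 matrix over Z this has rank 1, with invariant factors (1).

Computing H_k = (kernel of ∂_k) / (image of ∂_{k+1}):

  H_0: rank C_0 − rank ∂_1 = 4 − 3 = 1, and the invariant factors of ∂_1 are all 1, so H_0 ≅ Z.
  H_1: rank ker ∂_1 − rank ∂_2 = (6 − 3) − 3 = 0, and the invariant factors of ∂_2 are all 1, so H_1 ≅ 0.
  H_2: rank ker ∂_2 − rank ∂_3 = (4 − 3) − 1 = 0, and the invariant factors of ∂_3 are all 1, so H_2 ≅ 0.
  H_3: rank ker ∂_3 − rank ∂_4 = (1 − 1) − 0 = 0, and there is no ∂_4, so H_3 ≅ 0.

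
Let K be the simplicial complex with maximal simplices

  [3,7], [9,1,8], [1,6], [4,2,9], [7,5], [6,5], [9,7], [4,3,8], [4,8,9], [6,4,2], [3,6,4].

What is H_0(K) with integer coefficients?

H_0 ≅ Z.

Take the total order 1 < 2 < 3 < 4 < 5 < 6 < 7 < 8 < 9 on the vertex set. Then K (dimension 2) consists of the simplices:

  0-simplices (9): [1], [2], [3], [4], [5], [6], [7], [8], [9]
  1-simplices (17): [1,6], [1,8], [1,9], [2,4], [2,6], [2,9], [3,4], [3,6], [3,7], [3,8], [4,6], [4,8], [4,9], [5,6], [5,7], [7,9], [8,9]
  2-simplices (6): [1,8,9], [2,4,6], [2,4,9], [3,4,6], [3,4,8], [4,8,9]

giving chain groups C_0 ≅ Z^9, C_1 ≅ Z^17, C_2 ≅ Z^6.

Boundary ∂_1: C_1 → C_0 maps an edge to its endpoints' difference, ∂[p,q] = q − p. For instance
  ∂[5,7] = [7] − [5].
As a 9×17 matrix over Z this has rank 8, with invariant factors (1,1,1,1,1,1,1,1).

Boundary ∂_2: C_2 → C_1 acts by ∂[p,q,r] = [q,r] − [p,r] + [p,q]. For instance
  ∂[2,4,6] = [4,6] − [2,6] + [2,4],
  ∂[2,4,9] = [4,9] − [2,9] + [2,4].
The resulting 17×6 matrix has rank 6, and its Smith normal form has invariant factors (1,1,1,1,1,1).

Computing H_k = (kernel of ∂_k) / (image of ∂_{k+1}):

  H_0: rank C_0 − rank ∂_1 = 9 − 8 = 1, and the invariant factors of ∂_1 are all 1, so H_0 = Z.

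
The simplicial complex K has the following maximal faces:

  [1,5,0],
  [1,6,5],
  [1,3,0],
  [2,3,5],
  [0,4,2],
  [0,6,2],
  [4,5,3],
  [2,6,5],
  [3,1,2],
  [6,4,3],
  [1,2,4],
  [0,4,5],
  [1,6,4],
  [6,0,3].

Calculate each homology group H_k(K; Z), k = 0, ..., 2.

We work with the vertex ordering 0 < 1 < 2 < 3 < 4 < 5 < 6. The simplices of K, each written with vertices in increasing order, are:

  0-simplices (7): [0], [1], [2], [3], [4], [5], [6]
  1-simplices (21): [0,1], [0,2], [0,3], [0,4], [0,5], [0,6], [1,2], [1,3], [1,4], [1,5], [1,6], [2,3], [2,4], [2,5], [2,6], [3,4], [3,5], [3,6], [4,5], [4,6], [5,6]
  2-simplices (14): [0,1,3], [0,1,5], [0,2,4], [0,2,6], [0,3,6], [0,4,5], [1,2,3], [1,2,4], [1,4,6], [1,5,6], [2,3,5], [2,5,6], [3,4,5], [3,4,6]

Hence C_0 ≅ Z^7, C_1 ≅ Z^21, C_2 ≅ Z^14.

Boundary ∂_1: C_1 → C_0 maps an edge to its endpoints' difference, ∂[p,q] = q − p. For instance
  ∂[3,4] = [4] − [3].
This gives a 7×21 integer matrix of rank 6; reducing to Smith normal form yields diagonal entries (1,1,1,1,1,1).

The boundary map ∂_2: C_2 → C_1 acts by ∂[p,q,r] = [q,r] − [p,r] + [p,q]. For instance
  ∂[0,4,5] = [4,5] − [0,5] + [0,4],
  ∂[2,5,6] = [5,6] − [2,6] + [2,5].
This gives a 21×14 integer matrix of rank 13; reducing to Smith normal form yields diagonal entries (1,1,1,1,1,1,1,1,1,1,1,1,1).

From H_k ≅ ker(∂_k) / im(∂_{k+1}) we obtain:

  H_0: rank C_0 − rank ∂_1 = 7 − 6 = 1, and the invariant factors of ∂_1 are all 1, so H_0 = Z.
  H_1: rank ker ∂_1 − rank ∂_2 = (21 − 6) − 13 = 2, and the invariant factors of ∂_2 are all 1, so H_1 = Z^2.
  H_2: rank ker ∂_2 − rank ∂_3 = (14 − 13) − 0 = 1, and there is no ∂_3, so H_2 = Z.

(K is a triangulation of the torus T^2.)

H_0 = Z,  H_1 = Z^2,  H_2 = Z.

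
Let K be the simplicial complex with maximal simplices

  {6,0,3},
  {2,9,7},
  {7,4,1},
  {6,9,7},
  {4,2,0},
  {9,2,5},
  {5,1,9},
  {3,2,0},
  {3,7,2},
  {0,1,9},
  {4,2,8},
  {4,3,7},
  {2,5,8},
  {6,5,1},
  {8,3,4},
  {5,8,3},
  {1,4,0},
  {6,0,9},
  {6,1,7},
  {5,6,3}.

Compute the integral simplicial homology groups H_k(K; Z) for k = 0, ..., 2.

H_0 ≅ Z,  H_1 ≅ Z ⊕ Z_2,  H_2 = 0.

Order the vertices as 0 < 1 < 2 < 3 < 4 < 5 < 6 < 7 < 8 < 9. Listing each simplex with vertices in this order, K has dimension 2 with simplices:

  0-simplices (10): [0], [1], [2], [3], [4], [5], [6], [7], [8], [9]
  1-simplices (30): (30 of them)
  2-simplices (20): (20 of them)

giving chain groups C_0 ≅ Z^10, C_1 ≅ Z^30, C_2 ≅ Z^20.

The boundary map ∂_1: C_1 → C_0 sends each edge [p,q] (with p < q) to q − p.
The 10×30 boundary matrix has rank 9 and Smith normal form diag(1,1,1,1,1,1,1,1,1).

∂_2: C_2 → C_1 acts by ∂[p,q,r] = [q,r] − [p,r] + [p,q]. For instance
  ∂[2,3,7] = [3,7] − [2,7] + [2,3],
  ∂[3,4,7] = [4,7] − [3,7] + [3,4].
The resulting 30×20 matrix has rank 20, and its Smith normal form has invariant factors (1,1,1,1,1,1,1,1,1,1,1,1,1,1,1,1,1,1,1,2).

Reading off H_k = ker ∂_k / im ∂_{k+1}:

  H_0: rank C_0 − rank ∂_1 = 10 − 9 = 1, and the invariant factors of ∂_1 are all 1, so H_0 ≅ Z.
  H_1: rank ker ∂_1 − rank ∂_2 = (30 − 9) − 20 = 1, and ∂_2 has invariant factor 2 > 1, so H_1 ≅ Z ⊕ Z_2.
  H_2: rank ker ∂_2 − rank ∂_3 = (20 − 20) − 0 = 0, and there is no ∂_3, so H_2 ≅ 0.

(K is a triangulation of the Klein bottle.)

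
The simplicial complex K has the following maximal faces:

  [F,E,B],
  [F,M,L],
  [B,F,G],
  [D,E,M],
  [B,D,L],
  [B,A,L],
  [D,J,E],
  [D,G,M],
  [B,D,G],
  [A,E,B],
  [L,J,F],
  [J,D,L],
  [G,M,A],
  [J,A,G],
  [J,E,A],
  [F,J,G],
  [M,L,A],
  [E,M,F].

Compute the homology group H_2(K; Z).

H_2 ≅ Z.

Take the total order A < B < D < E < F < G < J < L < M on the vertex set. Then K (dimension 2) consists of the simplices:

  0-simplices (9): A, B, D, E, F, G, J, L, M
  1-simplices (27): AB, AE, AG, AJ, AL, AM, BD, BE, BF, BG, BL, DE, DG, DJ, DL, DM, EF, EJ, EM, FG, FJ, FL, FM, GJ, GM, JL, LM
  2-simplices (18): ABE, ABL, AEJ, AGJ, AGM, ALM, BDG, BDL, BEF, BFG, DEJ, DEM, DGM, DJL, EFM, FGJ, FJL, FLM

giving chain groups C_0 ≅ Z^9, C_1 ≅ Z^27, C_2 ≅ Z^18.

The boundary map ∂_1: C_1 → C_0 maps an edge to its endpoints' difference, ∂[p,q] = q − p.
The 9×27 boundary matrix has rank 8 and Smith normal form diag(1,1,1,1,1,1,1,1).

Boundary ∂_2: C_2 → C_1 maps a triangle to the signed sum of its edges. For instance
  ∂DEM = EM − DM + DE,
  ∂AGJ = GJ − AJ + AG.
As a 27×18 matrix over Z this has rank 17, with invariant factors (1,1,1,1,1,1,1,1,1,1,1,1,1,1,1,1,1).

From H_k ≅ ker(∂_k) / im(∂_{k+1}) we obtain:

  H_2: rank ker ∂_2 − rank ∂_3 = (18 − 17) − 0 = 1, and there is no ∂_3, so H_2 ≅ Z.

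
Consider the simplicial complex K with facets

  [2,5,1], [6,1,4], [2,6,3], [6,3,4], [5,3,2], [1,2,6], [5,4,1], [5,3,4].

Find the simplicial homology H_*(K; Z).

We work with the vertex ordering 1 < 2 < 3 < 4 < 5 < 6. The simplices of K, each written with vertices in increasing order, are:

  0-simplices (6): [1], [2], [3], [4], [5], [6]
  1-simplices (12): [1,2], [1,4], [1,5], [1,6], [2,3], [2,5], [2,6], [3,4], [3,5], [3,6], [4,5], [4,6]
  2-simplices (8): [1,2,5], [1,2,6], [1,4,5], [1,4,6], [2,3,5], [2,3,6], [3,4,5], [3,4,6]

giving chain groups C_0 ≅ Z^6, C_1 ≅ Z^12, C_2 ≅ Z^8.

Boundary ∂_1: C_1 → C_0 maps an edge to its endpoints' difference, ∂[p,q] = q − p.
The resulting 6×12 matrix has rank 5, and its Smith normal form has invariant factors (1,1,1,1,1).

∂_2: C_2 → C_1 sends each 2-simplex [p,q,r] to [q,r] − [p,r] + [p,q]. For instance
  ∂[1,2,6] = [2,6] − [1,6] + [1,2],
  ∂[3,4,5] = [4,5] − [3,5] + [3,4].
This gives a 12×8 integer matrix of rank 7; reducing to Smith normal form yields diagonal entries (1,1,1,1,1,1,1).

Now H_k = ker ∂_k / im ∂_{k+1}, so:

  H_0: rank C_0 − rank ∂_1 = 6 − 5 = 1, and the invariant factors of ∂_1 are all 1, so H_0 = Z.
  H_1: rank ker ∂_1 − rank ∂_2 = (12 − 5) − 7 = 0, and the invariant factors of ∂_2 are all 1, so H_1 = 0.
  H_2: rank ker ∂_2 − rank ∂_3 = (8 − 7) − 0 = 1, and there is no ∂_3, so H_2 = Z.

(K is a triangulation of the 2-sphere S^2.)

H_0 ≅ Z,  H_1 = 0,  H_2 ≅ Z.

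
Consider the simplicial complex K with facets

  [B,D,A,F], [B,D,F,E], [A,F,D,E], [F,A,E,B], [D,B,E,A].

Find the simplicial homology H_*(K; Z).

H_0 = Z,  H_1 = 0,  H_2 = 0,  H_3 = Z.

We work with the vertex ordering A < B < D < E < F. The simplices of K, each written with vertices in increasing order, are:

  0-simplices (5): A, B, D, E, F
  1-simplices (10): AB, AD, AE, AF, BD, BE, BF, DE, DF, EF
  2-simplices (10): ABD, ABE, ABF, ADE, ADF, AEF, BDE, BDF, BEF, DEF
  3-simplices (5): ABDE, ABDF, ABEF, ADEF, BDEF

Hence C_0 ≅ Z^5, C_1 ≅ Z^10, C_2 ≅ Z^10, C_3 ≅ Z^5.

∂_1: C_1 → C_0 maps an edge to its endpoints' difference, ∂[p,q] = q − p.
This gives a 5×10 integer matrix of rank 4; reducing to Smith normal form yields diagonal entries (1,1,1,1).

The boundary map ∂_2: C_2 → C_1 acts by ∂[p,q,r] = [q,r] − [p,r] + [p,q]. For instance
  ∂BDF = DF − BF + BD,
  ∂ADF = DF − AF + AD.
The 10×10 boundary matrix has rank 6 and Smith normal form diag(1,1,1,1,1,1).

The boundary map ∂_3: C_3 → C_2 sends each 3-simplex σ to the alternating sum Σ_i (−1)^i (σ with its i-th vertex removed). For instance
  ∂ABEF = BEF − AEF + ABF − ABE,
  ∂ABDE = BDE − ADE + ABE − ABD.
The 10×5 boundary matrix has rank 4 and Smith normal form diag(1,1,1,1).

Computing H_k = (kernel of ∂_k) / (image of ∂_{k+1}):

  H_0: rank C_0 − rank ∂_1 = 5 − 4 = 1, and the invariant factors of ∂_1 are all 1, so H_0 = Z.
  H_1: rank ker ∂_1 − rank ∂_2 = (10 − 4) − 6 = 0, and the invariant factors of ∂_2 are all 1, so H_1 = 0.
  H_2: rank ker ∂_2 − rank ∂_3 = (10 − 6) − 4 = 0, and the invariant factors of ∂_3 are all 1, so H_2 = 0.
  H_3: rank ker ∂_3 − rank ∂_4 = (5 − 4) − 0 = 1, and there is no ∂_4, so H_3 = Z.

(K is a triangulation of the 3-sphere S^3.)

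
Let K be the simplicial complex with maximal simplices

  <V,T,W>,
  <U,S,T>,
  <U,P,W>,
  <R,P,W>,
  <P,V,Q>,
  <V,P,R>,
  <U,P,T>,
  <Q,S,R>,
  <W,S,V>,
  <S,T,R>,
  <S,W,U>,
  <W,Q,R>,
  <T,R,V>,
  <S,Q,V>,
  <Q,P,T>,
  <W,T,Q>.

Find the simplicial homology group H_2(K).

K has 8 vertices, 24 edges, 16 triangles.
rank ∂_2 = 15, rank ∂_3 = 0 ⇒ b_2 = 16 − 15 − 0 = 1. So H_2 = Z.

H_2 = Z.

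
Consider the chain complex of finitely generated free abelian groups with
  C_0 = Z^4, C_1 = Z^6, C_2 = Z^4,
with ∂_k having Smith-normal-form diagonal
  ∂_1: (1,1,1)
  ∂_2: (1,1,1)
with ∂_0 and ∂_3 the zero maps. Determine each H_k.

H_0: b_0 = 4 − 0 − 3 = 1; torsion from ∂_1 factors > 1: none. So H_0 = Z.
H_1: b_1 = 6 − 3 − 3 = 0; torsion from ∂_2 factors > 1: none. So H_1 = 0.
H_2: b_2 = 4 − 3 − 0 = 1; torsion from ∂_3 factors > 1: none. So H_2 = Z.

H_0 = Z,  H_1 = 0,  H_2 = Z.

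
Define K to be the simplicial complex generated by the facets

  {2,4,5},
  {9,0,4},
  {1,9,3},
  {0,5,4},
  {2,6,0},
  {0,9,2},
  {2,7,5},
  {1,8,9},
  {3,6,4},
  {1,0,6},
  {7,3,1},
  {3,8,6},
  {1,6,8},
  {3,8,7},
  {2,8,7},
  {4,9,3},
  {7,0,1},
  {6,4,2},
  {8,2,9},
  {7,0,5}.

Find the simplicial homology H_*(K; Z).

H_0 ≅ Z,  H_1 ≅ Z ⊕ Z/2,  H_2 = 0.

We work with the vertex ordering 0 < 1 < 2 < 3 < 4 < 5 < 6 < 7 < 8 < 9. The simplices of K, each written with vertices in increasing order, are:

  0-simplices (10): [0], [1], [2], [3], [4], [5], [6], [7], [8], [9]
  1-simplices (30): (30 of them)
  2-simplices (20): (20 of them)

giving chain groups C_0 ≅ Z^10, C_1 ≅ Z^30, C_2 ≅ Z^20.

Boundary ∂_1: C_1 → C_0 sends each edge [p,q] (with p < q) to q − p.
This gives a 10×30 integer matrix of rank 9; reducing to Smith normal form yields diagonal entries (1,1,1,1,1,1,1,1,1).

The boundary map ∂_2: C_2 → C_1 sends each 2-simplex [p,q,r] to [q,r] − [p,r] + [p,q]. For instance
  ∂[3,6,8] = [6,8] − [3,8] + [3,6],
  ∂[3,4,6] = [4,6] − [3,6] + [3,4].
This gives a 30×20 integer matrix of rank 20; reducing to Smith normal form yields diagonal entries (1,1,1,1,1,1,1,1,1,1,1,1,1,1,1,1,1,1,1,2).

Computing H_k = (kernel of ∂_k) / (image of ∂_{k+1}):

  H_0: rank C_0 − rank ∂_1 = 10 − 9 = 1, and the invariant factors of ∂_1 are all 1, so H_0 = Z.
  H_1: rank ker ∂_1 − rank ∂_2 = (30 − 9) − 20 = 1, and ∂_2 has invariant factor 2 > 1, so H_1 = Z ⊕ Z/2.
  H_2: rank ker ∂_2 − rank ∂_3 = (20 − 20) − 0 = 0, and there is no ∂_3, so H_2 = 0.

As a check, the Euler characteristic is 10 − 30 + 20 = 0, which agrees with 1 − 1 + 0 = 0.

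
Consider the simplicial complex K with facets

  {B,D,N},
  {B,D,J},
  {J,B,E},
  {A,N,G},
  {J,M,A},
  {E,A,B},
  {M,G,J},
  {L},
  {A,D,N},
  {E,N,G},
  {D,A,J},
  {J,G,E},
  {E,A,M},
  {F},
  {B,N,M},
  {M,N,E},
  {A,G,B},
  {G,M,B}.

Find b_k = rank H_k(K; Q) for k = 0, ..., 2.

Order the vertices as A < B < D < E < F < G < J < L < M < N. Listing each simplex with vertices in this order, K has dimension 2 with simplices:

  0-simplices (10): A, B, D, E, F, G, J, L, M, N
  1-simplices (24): AB, AD, AE, AG, AJ, AM, AN, BD, BE, BG, BJ, BM, BN, DJ, DN, EG, EJ, EM, EN, GJ, GM, GN, JM, MN
  2-simplices (16): ABE, ABG, ADJ, ADN, AEM, AGN, AJM, BDJ, BDN, BEJ, BGM, BMN, EGJ, EGN, EMN, GJM

Hence C_0 ≅ Z^10, C_1 ≅ Z^24, C_2 ≅ Z^16.

∂_1: C_1 → C_0 sends each edge [p,q] (with p < q) to q − p.
This gives a 10×24 integer matrix of rank 7; reducing to Smith normal form yields diagonal entries (1,1,1,1,1,1,1).

∂_2: C_2 → C_1 sends each 2-simplex [p,q,r] to [q,r] − [p,r] + [p,q]. For instance
  ∂EGJ = GJ − EJ + EG,
  ∂ADJ = DJ − AJ + AD.
The 24×16 boundary matrix has rank 15 and Smith normal form diag(1,1,1,1,1,1,1,1,1,1,1,1,1,1,1).

Now H_k = ker ∂_k / im ∂_{k+1}, so:

  H_0: rank C_0 − rank ∂_1 = 10 − 7 = 3, and the invariant factors of ∂_1 are all 1, so H_0 = Z^3.
  H_1: rank ker ∂_1 − rank ∂_2 = (24 − 7) − 15 = 2, and the invariant factors of ∂_2 are all 1, so H_1 = Z^2.
  H_2: rank ker ∂_2 − rank ∂_3 = (16 − 15) − 0 = 1, and there is no ∂_3, so H_2 = Z.

Hence the Betti numbers are b_0 = 3, b_1 = 2, b_2 = 1.

b_0 = 3, b_1 = 2, b_2 = 1.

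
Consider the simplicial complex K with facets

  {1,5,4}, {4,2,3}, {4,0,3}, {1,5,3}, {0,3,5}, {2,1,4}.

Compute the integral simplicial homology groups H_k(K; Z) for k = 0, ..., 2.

We work with the vertex ordering 0 < 1 < 2 < 3 < 4 < 5. The simplices of K, each written with vertices in increasing order, are:

  0-simplices (6): [0], [1], [2], [3], [4], [5]
  1-simplices (12): [0,3], [0,4], [0,5], [1,2], [1,3], [1,4], [1,5], [2,3], [2,4], [3,4], [3,5], [4,5]
  2-simplices (6): [0,3,4], [0,3,5], [1,2,4], [1,3,5], [1,4,5], [2,3,4]

so the chain groups are C_0 ≅ Z^6, C_1 ≅ Z^12, C_2 ≅ Z^6.

∂_1: C_1 → C_0 maps an edge to its endpoints' difference, ∂[p,q] = q − p. For instance
  ∂[2,4] = [4] − [2].
This gives a 6×12 integer matrix of rank 5; reducing to Smith normal form yields diagonal entries (1,1,1,1,1).

Boundary ∂_2: C_2 → C_1 maps a triangle to the signed sum of its edges. For instance
  ∂[0,3,4] = [3,4] − [0,4] + [0,3],
  ∂[0,3,5] = [3,5] − [0,5] + [0,3].
The resulting 12×6 matrix has rank 6, and its Smith normal form has invariant factors (1,1,1,1,1,1).

Computing H_k = (kernel of ∂_k) / (image of ∂_{k+1}):

  H_0: rank C_0 − rank ∂_1 = 6 − 5 = 1, and the invariant factors of ∂_1 are all 1, so H_0 = Z.
  H_1: rank ker ∂_1 − rank ∂_2 = (12 − 5) − 6 = 1, and the invariant factors of ∂_2 are all 1, so H_1 = Z.
  H_2: rank ker ∂_2 − rank ∂_3 = (6 − 6) − 0 = 0, and there is no ∂_3, so H_2 = 0.

As a check, the Euler characteristic is 6 − 12 + 6 = 0, which agrees with 1 − 1 + 0 = 0.

H_0 = Z,  H_1 = Z,  H_2 = 0.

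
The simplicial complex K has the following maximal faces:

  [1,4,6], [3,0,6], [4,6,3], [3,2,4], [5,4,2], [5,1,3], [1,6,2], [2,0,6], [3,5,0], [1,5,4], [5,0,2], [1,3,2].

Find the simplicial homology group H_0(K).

H_0 ≅ Z.

K has 7 vertices, 18 edges, 12 triangles.
rank ∂_0 = 0, rank ∂_1 = 6 ⇒ b_0 = 7 − 0 − 6 = 1; all invariant factors of ∂_1 are 1 so no torsion. So H_0 ≅ Z.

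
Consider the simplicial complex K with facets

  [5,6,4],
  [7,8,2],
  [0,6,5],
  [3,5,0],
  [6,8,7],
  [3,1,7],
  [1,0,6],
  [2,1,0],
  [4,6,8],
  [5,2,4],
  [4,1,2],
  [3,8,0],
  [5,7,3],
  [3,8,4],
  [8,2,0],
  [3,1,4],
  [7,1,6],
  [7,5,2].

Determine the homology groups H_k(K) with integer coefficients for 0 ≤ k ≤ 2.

H_0 ≅ Z,  H_1 ≅ Z^2,  H_2 ≅ Z.

K has 9 vertices, 27 edges, 18 triangles.
rank ∂_0 = 0, rank ∂_1 = 8 ⇒ b_0 = 9 − 0 − 8 = 1; all invariant factors of ∂_1 are 1 so no torsion. So H_0 = Z.
rank ∂_1 = 8, rank ∂_2 = 17 ⇒ b_1 = 27 − 8 − 17 = 2; all invariant factors of ∂_2 are 1 so no torsion. So H_1 = Z^2.
rank ∂_2 = 17, rank ∂_3 = 0 ⇒ b_2 = 18 − 17 − 0 = 1. So H_2 = Z.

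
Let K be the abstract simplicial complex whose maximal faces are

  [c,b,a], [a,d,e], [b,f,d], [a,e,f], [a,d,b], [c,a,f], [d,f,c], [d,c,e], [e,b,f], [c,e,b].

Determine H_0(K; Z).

H_0 = Z.

Fix the vertex order a < b < c < d < e < f and write every simplex with vertices in increasing order. Then dim K = 2 and the simplices of K are:

  0-simplices (6): a, b, c, d, e, f
  1-simplices (15): ab, ac, ad, ae, af, bc, bd, be, bf, cd, ce, cf, de, df, ef
  2-simplices (10): abc, abd, acf, ade, aef, bce, bdf, bef, cde, cdf

Hence C_0 ≅ Z^6, C_1 ≅ Z^15, C_2 ≅ Z^10.

The boundary map ∂_1: C_1 → C_0 sends each edge [p,q] (with p < q) to q − p.
The 6×15 boundary matrix has rank 5 and Smith normal form diag(1,1,1,1,1).

Boundary ∂_2: C_2 → C_1 maps a triangle to the signed sum of its edges. For instance
  ∂acf = cf − af + ac,
  ∂bef = ef − bf + be.
As a 15×10 matrix over Z this has rank 10, with invariant factors (1,1,1,1,1,1,1,1,1,2).

From H_k ≅ ker(∂_k) / im(∂_{k+1}) we obtain:

  H_0: rank C_0 − rank ∂_1 = 6 − 5 = 1, and the invariant factors of ∂_1 are all 1, so H_0 ≅ Z.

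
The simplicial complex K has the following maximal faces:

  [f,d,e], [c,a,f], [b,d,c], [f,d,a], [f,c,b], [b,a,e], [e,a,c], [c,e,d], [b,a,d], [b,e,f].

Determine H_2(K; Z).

H_2 = 0.

We work with the vertex ordering a < b < c < d < e < f. The simplices of K, each written with vertices in increasing order, are:

  0-simplices (6): a, b, c, d, e, f
  1-simplices (15): ab, ac, ad, ae, af, bc, bd, be, bf, cd, ce, cf, de, df, ef
  2-simplices (10): abd, abe, ace, acf, adf, bcd, bcf, bef, cde, def

giving chain groups C_0 ≅ Z^6, C_1 ≅ Z^15, C_2 ≅ Z^10.

The boundary map ∂_1: C_1 → C_0 maps an edge to its endpoints' difference, ∂[p,q] = q − p. For instance
  ∂de = e − d.
This gives a 6×15 integer matrix of rank 5; reducing to Smith normal form yields diagonal entries (1,1,1,1,1).

The boundary map ∂_2: C_2 → C_1 sends each 2-simplex [p,q,r] to [q,r] − [p,r] + [p,q]. For instance
  ∂bcd = cd − bd + bc,
  ∂def = ef − df + de.
The resulting 15×10 matrix has rank 10, and its Smith normal form has invariant factors (1,1,1,1,1,1,1,1,1,2).

Computing H_k = (kernel of ∂_k) / (image of ∂_{k+1}):

  H_2: rank ker ∂_2 − rank ∂_3 = (10 − 10) − 0 = 0, and there is no ∂_3, so H_2 ≅ 0.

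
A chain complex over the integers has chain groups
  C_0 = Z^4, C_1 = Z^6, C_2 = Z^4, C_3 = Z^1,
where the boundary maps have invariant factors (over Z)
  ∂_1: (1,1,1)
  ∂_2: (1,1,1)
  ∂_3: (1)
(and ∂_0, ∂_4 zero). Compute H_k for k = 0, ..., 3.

H_0: b_0 = 4 − 0 − 3 = 1; torsion from ∂_1 factors > 1: none. So H_0 = Z.
H_1: b_1 = 6 − 3 − 3 = 0; torsion from ∂_2 factors > 1: none. So H_1 = 0.
H_2: b_2 = 4 − 3 − 1 = 0; torsion from ∂_3 factors > 1: none. So H_2 = 0.
H_3: b_3 = 1 − 1 − 0 = 0; torsion from ∂_4 factors > 1: none. So H_3 = 0.

H_0 = Z,  H_1 = 0,  H_2 = 0,  H_3 = 0.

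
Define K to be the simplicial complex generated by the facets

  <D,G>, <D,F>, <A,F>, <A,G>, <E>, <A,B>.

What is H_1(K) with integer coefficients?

H_1 ≅ Z.

Fix the vertex order A < B < D < E < F < G and write every simplex with vertices in increasing order. Then dim K = 1 and the simplices of K are:

  0-simplices (6): A, B, D, E, F, G
  1-simplices (5): AB, AF, AG, DF, DG

giving chain groups C_0 ≅ Z^6, C_1 ≅ Z^5.

The boundary map ∂_1: C_1 → C_0 maps an edge to its endpoints' difference, ∂[p,q] = q − p. For instance
  ∂AF = F − A.
As a 6×5 matrix over Z this has rank 4, with invariant factors (1,1,1,1).

Reading off H_k = ker ∂_k / im ∂_{k+1}:

  H_1: rank ker ∂_1 − rank ∂_2 = (5 − 4) − 0 = 1, and there is no ∂_2, so H_1 = Z.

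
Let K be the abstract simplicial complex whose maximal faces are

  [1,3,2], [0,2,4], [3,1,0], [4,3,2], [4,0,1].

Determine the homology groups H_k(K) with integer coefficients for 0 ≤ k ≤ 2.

Order the vertices as 0 < 1 < 2 < 3 < 4. Listing each simplex with vertices in this order, K has dimension 2 with simplices:

  0-simplices (5): [0], [1], [2], [3], [4]
  1-simplices (10): [0,1], [0,2], [0,3], [0,4], [1,2], [1,3], [1,4], [2,3], [2,4], [3,4]
  2-simplices (5): [0,1,3], [0,1,4], [0,2,4], [1,2,3], [2,3,4]

so the chain groups are C_0 ≅ Z^5, C_1 ≅ Z^10, C_2 ≅ Z^5.

The boundary map ∂_1: C_1 → C_0 maps an edge to its endpoints' difference, ∂[p,q] = q − p. For instance
  ∂[1,4] = [4] − [1].
The 5×10 boundary matrix has rank 4 and Smith normal form diag(1,1,1,1).

∂_2: C_2 → C_1 acts by ∂[p,q,r] = [q,r] − [p,r] + [p,q]. For instance
  ∂[1,2,3] = [2,3] − [1,3] + [1,2],
  ∂[2,3,4] = [3,4] − [2,4] + [2,3].
The 10×5 boundary matrix has rank 5 and Smith normal form diag(1,1,1,1,1).

Reading off H_k = ker ∂_k / im ∂_{k+1}:

  H_0: rank C_0 − rank ∂_1 = 5 − 4 = 1, and the invariant factors of ∂_1 are all 1, so H_0 ≅ Z.
  H_1: rank ker ∂_1 − rank ∂_2 = (10 − 4) − 5 = 1, and the invariant factors of ∂_2 are all 1, so H_1 ≅ Z.
  H_2: rank ker ∂_2 − rank ∂_3 = (5 − 5) − 0 = 0, and there is no ∂_3, so H_2 ≅ 0.

H_0 ≅ Z,  H_1 ≅ Z,  H_2 = 0.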